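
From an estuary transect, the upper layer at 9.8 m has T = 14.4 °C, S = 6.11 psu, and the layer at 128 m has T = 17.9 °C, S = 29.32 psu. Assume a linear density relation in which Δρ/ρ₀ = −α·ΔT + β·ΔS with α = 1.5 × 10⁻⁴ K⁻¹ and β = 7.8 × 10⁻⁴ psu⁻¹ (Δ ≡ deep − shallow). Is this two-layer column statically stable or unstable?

ΔT = 17.9 − 14.4 = +3.5 K and ΔS = 29.32 − 6.11 = +23.21 psu (deep − shallow).
−αΔT = -5.25 × 10⁻⁴; βΔS = 0.0181038; sum Δρ/ρ₀ = 0.0175788.
Δρ/ρ₀ > 0, so Δρ > 0: deeper water is denser → statically stable.

stable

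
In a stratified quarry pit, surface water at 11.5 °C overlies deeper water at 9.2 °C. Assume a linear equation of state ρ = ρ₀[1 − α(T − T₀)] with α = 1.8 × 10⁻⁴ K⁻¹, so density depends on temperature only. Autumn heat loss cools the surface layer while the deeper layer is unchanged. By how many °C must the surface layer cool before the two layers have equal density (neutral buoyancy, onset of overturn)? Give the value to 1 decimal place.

2.3 °C

With temperature the only control, equal density requires T_surf′ = T_deep.
T_surf′ = 9.2 °C.
Cooling required: 11.5 − 9.2 = 2.3 °C.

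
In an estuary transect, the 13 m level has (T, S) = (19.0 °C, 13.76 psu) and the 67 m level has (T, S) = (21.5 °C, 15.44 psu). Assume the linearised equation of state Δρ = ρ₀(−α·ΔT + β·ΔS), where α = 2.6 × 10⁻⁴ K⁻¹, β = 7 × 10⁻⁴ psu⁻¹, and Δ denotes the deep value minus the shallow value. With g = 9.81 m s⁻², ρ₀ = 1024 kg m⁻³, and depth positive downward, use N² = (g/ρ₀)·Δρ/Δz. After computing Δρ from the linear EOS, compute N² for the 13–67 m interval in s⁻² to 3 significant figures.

9.56 × 10⁻⁵ s⁻²

ΔT = +2.5 K, ΔS = +1.68 psu (deep − shallow).
Δρ/ρ₀ = −αΔT + βΔS = -6.50 × 10⁻⁴ + 1.176 × 10⁻³ = 5.26 × 10⁻⁴, so Δρ ≈ 0.5386 kg m⁻³.
N² = (g/ρ₀)·Δρ/Δz = g·(Δρ/ρ₀)/Δz = 9.81 × 5.26 × 10⁻⁴ / 54 = 9.5557 × 10⁻⁵ s⁻² ≈ 9.56 × 10⁻⁵ s⁻².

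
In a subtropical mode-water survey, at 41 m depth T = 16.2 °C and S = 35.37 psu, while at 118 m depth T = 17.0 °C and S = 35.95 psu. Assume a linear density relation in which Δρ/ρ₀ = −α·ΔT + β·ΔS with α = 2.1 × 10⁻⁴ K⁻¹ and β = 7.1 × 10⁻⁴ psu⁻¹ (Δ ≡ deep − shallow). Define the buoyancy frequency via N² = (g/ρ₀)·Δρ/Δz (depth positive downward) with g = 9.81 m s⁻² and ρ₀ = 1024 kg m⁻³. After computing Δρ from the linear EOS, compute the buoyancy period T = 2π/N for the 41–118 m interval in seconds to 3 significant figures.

ΔT = +0.8 K, ΔS = +0.58 psu (deep − shallow).
Δρ/ρ₀ = −αΔT + βΔS = -1.68 × 10⁻⁴ + 4.118 × 10⁻⁴ = 2.438 × 10⁻⁴, so Δρ ≈ 0.2497 kg m⁻³.
N² = (g/ρ₀)·Δρ/Δz = g·(Δρ/ρ₀)/Δz = 9.81 × 2.438 × 10⁻⁴ / 77 = 3.1061 × 10⁻⁵ s⁻².
N = √(3.1061 × 10⁻⁵) = 5.5732 × 10⁻³ rad s⁻¹ → T = 2π/N = 1.1274 × 10³ s ≈ 1.13 × 10³ s.

1.13 × 10³ s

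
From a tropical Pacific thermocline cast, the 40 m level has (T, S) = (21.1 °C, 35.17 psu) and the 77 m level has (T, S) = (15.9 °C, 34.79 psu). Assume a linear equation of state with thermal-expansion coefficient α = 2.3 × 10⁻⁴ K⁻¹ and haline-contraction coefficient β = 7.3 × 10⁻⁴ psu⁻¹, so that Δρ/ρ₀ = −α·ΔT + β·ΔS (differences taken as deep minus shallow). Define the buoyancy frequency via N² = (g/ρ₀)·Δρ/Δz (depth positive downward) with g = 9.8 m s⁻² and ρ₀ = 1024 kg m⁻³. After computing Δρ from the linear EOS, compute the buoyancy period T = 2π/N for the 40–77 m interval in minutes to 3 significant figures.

6.71 min

ΔT = -5.2 K, ΔS = -0.38 psu (deep − shallow).
Δρ/ρ₀ = −αΔT + βΔS = 1.196 × 10⁻³ − 2.774 × 10⁻⁴ = 9.186 × 10⁻⁴, so Δρ ≈ 0.9406 kg m⁻³.
N² = (g/ρ₀)·Δρ/Δz = g·(Δρ/ρ₀)/Δz = 9.8 × 9.186 × 10⁻⁴ / 37 = 2.4330 × 10⁻⁴ s⁻².
N = √(2.4330 × 10⁻⁴) = 0.015598 rad s⁻¹ → T = 2π/N = 402.82 s = 6.7137 min ≈ 6.71 min.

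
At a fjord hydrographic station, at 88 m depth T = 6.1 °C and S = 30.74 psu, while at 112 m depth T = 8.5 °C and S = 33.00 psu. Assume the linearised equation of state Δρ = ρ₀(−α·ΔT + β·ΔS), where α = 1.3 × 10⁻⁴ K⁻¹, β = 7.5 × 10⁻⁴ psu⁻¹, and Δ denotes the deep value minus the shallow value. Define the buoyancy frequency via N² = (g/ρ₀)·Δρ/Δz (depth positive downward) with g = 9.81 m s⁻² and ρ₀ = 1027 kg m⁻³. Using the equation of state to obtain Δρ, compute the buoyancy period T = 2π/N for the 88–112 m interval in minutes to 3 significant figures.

ΔT = +2.4 K, ΔS = +2.26 psu (deep − shallow).
Δρ/ρ₀ = −αΔT + βΔS = -3.12 × 10⁻⁴ + 1.695 × 10⁻³ = 1.383 × 10⁻³, so Δρ ≈ 1.420 kg m⁻³.
N² = (g/ρ₀)·Δρ/Δz = g·(Δρ/ρ₀)/Δz = 9.81 × 1.383 × 10⁻³ / 24 = 5.6530 × 10⁻⁴ s⁻².
N = √(5.6530 × 10⁻⁴) = 0.023776 rad s⁻¹ → T = 2π/N = 264.27 s = 4.4045 min ≈ 4.40 min.

4.40 min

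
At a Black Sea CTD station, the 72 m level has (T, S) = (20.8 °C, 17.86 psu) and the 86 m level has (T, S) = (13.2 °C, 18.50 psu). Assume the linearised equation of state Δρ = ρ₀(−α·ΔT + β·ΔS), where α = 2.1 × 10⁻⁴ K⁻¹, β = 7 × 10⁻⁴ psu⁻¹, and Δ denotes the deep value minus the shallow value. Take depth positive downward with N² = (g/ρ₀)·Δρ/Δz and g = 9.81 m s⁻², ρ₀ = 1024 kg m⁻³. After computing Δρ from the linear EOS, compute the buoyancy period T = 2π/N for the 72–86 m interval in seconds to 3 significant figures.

166 s

ΔT = -7.6 K, ΔS = +0.64 psu (deep − shallow).
Δρ/ρ₀ = −αΔT + βΔS = 1.596 × 10⁻³ + 4.48 × 10⁻⁴ = 2.044 × 10⁻³, so Δρ ≈ 2.093 kg m⁻³.
N² = (g/ρ₀)·Δρ/Δz = g·(Δρ/ρ₀)/Δz = 9.81 × 2.044 × 10⁻³ / 14 = 1.4323 × 10⁻³ s⁻².
N = √(1.4323 × 10⁻³) = 0.037846 rad s⁻¹ → T = 2π/N = 166.02 s ≈ 166 s.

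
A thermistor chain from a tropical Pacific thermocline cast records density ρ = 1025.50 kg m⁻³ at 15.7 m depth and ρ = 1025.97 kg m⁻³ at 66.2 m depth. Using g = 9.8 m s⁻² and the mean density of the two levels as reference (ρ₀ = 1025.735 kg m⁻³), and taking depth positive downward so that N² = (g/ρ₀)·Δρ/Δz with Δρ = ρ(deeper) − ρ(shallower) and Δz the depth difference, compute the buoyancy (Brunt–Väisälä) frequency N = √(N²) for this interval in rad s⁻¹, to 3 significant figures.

Δρ = 1025.97 − 1025.50 = 0.47 kg m⁻³ over Δz = 66.2 − 15.7 = 50.5 m.
N² = (9.8/1025.735) × (0.47/50.5) = 8.8920 × 10⁻⁵ s⁻².
N = √(8.8920 × 10⁻⁵) = 9.4297 × 10⁻³ rad s⁻¹ ≈ 9.43 × 10⁻³ rad s⁻¹.

9.43 × 10⁻³ rad s⁻¹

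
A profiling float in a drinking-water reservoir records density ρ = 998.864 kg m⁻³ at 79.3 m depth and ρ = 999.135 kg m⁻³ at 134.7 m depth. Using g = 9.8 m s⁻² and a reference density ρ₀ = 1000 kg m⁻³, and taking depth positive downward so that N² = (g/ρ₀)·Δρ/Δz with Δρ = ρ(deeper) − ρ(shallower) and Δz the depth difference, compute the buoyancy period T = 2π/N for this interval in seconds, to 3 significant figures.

Δρ = 999.135 − 998.864 = 0.271 kg m⁻³ over Δz = 134.7 − 79.3 = 55.4 m.
N² = (9.8/1000) × (0.271/55.4) = 4.7939 × 10⁻⁵ s⁻².
N = √(4.7939 × 10⁻⁵) = 6.9238 × 10⁻³ rad s⁻¹, so T = 2π/N = 907.48 s ≈ 907 s.

907 s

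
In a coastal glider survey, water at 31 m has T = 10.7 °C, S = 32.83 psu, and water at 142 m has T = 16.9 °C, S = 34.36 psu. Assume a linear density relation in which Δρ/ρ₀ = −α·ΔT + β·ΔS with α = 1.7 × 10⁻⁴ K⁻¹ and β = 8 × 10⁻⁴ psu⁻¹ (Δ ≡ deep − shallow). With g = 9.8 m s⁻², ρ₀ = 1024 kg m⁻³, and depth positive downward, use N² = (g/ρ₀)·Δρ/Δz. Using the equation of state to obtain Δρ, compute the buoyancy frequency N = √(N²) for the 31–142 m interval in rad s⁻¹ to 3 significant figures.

3.87 × 10⁻³ rad s⁻¹

ΔT = +6.2 K, ΔS = +1.53 psu (deep − shallow).
Δρ/ρ₀ = −αΔT + βΔS = -1.054 × 10⁻³ + 1.224 × 10⁻³ = 1.70 × 10⁻⁴, so Δρ ≈ 0.1741 kg m⁻³.
N² = (g/ρ₀)·Δρ/Δz = g·(Δρ/ρ₀)/Δz = 9.8 × 1.70 × 10⁻⁴ / 111 = 1.5009 × 10⁻⁵ s⁻².
N = √(1.5009 × 10⁻⁵) = 3.8741 × 10⁻³ rad s⁻¹ ≈ 3.87 × 10⁻³ rad s⁻¹.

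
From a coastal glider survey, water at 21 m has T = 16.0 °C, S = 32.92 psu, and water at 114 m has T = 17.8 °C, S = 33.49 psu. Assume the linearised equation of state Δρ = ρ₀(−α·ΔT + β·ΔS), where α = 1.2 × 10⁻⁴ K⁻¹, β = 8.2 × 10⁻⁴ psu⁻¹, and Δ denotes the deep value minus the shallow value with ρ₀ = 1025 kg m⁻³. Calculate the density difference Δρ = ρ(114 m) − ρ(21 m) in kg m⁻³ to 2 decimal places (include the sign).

ΔT = +1.8 K, ΔS = +0.57 psu (deep − shallow).
Δρ/ρ₀ = −(1.2 × 10⁻⁴)(+1.8) + (8.2 × 10⁻⁴)(+0.57) = 2.514 × 10⁻⁴.
Δρ = 1025 × (2.514 × 10⁻⁴) = +0.26 kg m⁻³.
Positive Δρ: denser below, stable.

+0.26 kg m⁻³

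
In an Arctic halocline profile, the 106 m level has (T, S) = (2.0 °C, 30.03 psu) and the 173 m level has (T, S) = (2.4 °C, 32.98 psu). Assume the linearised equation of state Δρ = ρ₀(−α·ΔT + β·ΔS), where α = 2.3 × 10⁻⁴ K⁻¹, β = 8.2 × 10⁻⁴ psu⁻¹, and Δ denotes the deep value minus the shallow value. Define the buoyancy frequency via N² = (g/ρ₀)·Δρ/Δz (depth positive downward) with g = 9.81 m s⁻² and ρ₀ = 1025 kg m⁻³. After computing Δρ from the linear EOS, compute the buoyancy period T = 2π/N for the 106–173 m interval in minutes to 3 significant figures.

ΔT = +0.4 K, ΔS = +2.95 psu (deep − shallow).
Δρ/ρ₀ = −αΔT + βΔS = -9.20 × 10⁻⁵ + 2.419 × 10⁻³ = 2.327 × 10⁻³, so Δρ ≈ 2.385 kg m⁻³.
N² = (g/ρ₀)·Δρ/Δz = g·(Δρ/ρ₀)/Δz = 9.81 × 2.327 × 10⁻³ / 67 = 3.4071 × 10⁻⁴ s⁻².
N = √(3.4071 × 10⁻⁴) = 0.018458 rad s⁻¹ → T = 2π/N = 340.40 s = 5.6733 min ≈ 5.67 min.

5.67 min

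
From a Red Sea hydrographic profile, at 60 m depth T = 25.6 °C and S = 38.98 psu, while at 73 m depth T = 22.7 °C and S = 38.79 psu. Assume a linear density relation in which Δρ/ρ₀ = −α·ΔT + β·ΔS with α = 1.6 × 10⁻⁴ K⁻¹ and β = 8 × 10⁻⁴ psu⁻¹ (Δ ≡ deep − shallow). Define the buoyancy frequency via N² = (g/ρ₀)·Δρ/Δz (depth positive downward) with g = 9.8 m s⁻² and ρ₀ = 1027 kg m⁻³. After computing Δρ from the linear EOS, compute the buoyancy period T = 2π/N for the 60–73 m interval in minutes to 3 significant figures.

ΔT = -2.9 K, ΔS = -0.19 psu (deep − shallow).
Δρ/ρ₀ = −αΔT + βΔS = 4.64 × 10⁻⁴ − 1.52 × 10⁻⁴ = 3.12 × 10⁻⁴, so Δρ ≈ 0.3204 kg m⁻³.
N² = (g/ρ₀)·Δρ/Δz = g·(Δρ/ρ₀)/Δz = 9.8 × 3.12 × 10⁻⁴ / 13 = 2.3520 × 10⁻⁴ s⁻².
N = √(2.3520 × 10⁻⁴) = 0.015336 rad s⁻¹ → T = 2π/N = 409.70 s = 6.8283 min ≈ 6.83 min.

6.83 min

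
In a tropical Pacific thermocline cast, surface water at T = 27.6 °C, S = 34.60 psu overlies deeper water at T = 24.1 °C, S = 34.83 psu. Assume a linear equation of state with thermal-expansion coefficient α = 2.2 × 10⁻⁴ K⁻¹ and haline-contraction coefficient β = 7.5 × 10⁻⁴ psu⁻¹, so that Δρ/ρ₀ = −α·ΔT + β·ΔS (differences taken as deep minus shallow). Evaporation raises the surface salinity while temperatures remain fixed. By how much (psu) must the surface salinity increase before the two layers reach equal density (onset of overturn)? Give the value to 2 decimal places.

1.26 psu

Neutral buoyancy requires −α(T_deep − T_surf) + β(S_deep − S_surf′) = 0.
S_surf′ = S_deep − (α/β)·ΔT = 34.83 − (2.2 × 10⁻⁴/7.5 × 10⁻⁴)·(-3.5) = 35.8567 psu.
Increase required: 35.8567 − 34.60 = 1.2567 psu.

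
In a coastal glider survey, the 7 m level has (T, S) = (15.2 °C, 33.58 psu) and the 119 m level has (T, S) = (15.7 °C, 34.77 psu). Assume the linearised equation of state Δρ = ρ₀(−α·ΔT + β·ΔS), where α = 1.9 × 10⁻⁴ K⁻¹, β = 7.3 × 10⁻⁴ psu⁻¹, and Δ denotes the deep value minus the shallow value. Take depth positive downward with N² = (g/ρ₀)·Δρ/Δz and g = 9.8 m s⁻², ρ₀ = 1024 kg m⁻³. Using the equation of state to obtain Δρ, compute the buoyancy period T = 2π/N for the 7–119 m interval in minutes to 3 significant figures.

12.7 min

ΔT = +0.5 K, ΔS = +1.19 psu (deep − shallow).
Δρ/ρ₀ = −αΔT + βΔS = -9.50 × 10⁻⁵ + 8.687 × 10⁻⁴ = 7.737 × 10⁻⁴, so Δρ ≈ 0.7923 kg m⁻³.
N² = (g/ρ₀)·Δρ/Δz = g·(Δρ/ρ₀)/Δz = 9.8 × 7.737 × 10⁻⁴ / 112 = 6.7699 × 10⁻⁵ s⁻².
N = √(6.7699 × 10⁻⁵) = 8.2279 × 10⁻³ rad s⁻¹ → T = 2π/N = 763.64 s = 12.727 min ≈ 12.7 min.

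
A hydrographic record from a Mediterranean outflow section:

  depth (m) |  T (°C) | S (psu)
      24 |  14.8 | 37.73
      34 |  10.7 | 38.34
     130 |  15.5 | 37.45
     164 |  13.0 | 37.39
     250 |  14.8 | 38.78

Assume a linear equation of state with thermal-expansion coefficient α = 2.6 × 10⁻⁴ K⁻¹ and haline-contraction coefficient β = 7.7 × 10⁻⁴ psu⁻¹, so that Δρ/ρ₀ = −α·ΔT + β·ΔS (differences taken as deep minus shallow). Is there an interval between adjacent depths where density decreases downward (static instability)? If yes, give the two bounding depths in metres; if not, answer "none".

34–130 m

Evaluate Δρ/ρ₀ = −αΔT + βΔS across each adjacent pair:
  24–34 m: −αΔT+βΔS = −(2.6 × 10⁻⁴)(-4.1)+(7.7 × 10⁻⁴)(+0.61) = 1.5 × 10⁻³ → stable
  34–130 m: −αΔT+βΔS = −(2.6 × 10⁻⁴)(+4.8)+(7.7 × 10⁻⁴)(-0.89) = -1.9 × 10⁻³ → UNSTABLE
  130–164 m: −αΔT+βΔS = −(2.6 × 10⁻⁴)(-2.5)+(7.7 × 10⁻⁴)(-0.06) = 6.0 × 10⁻⁴ → stable
  164–250 m: −αΔT+βΔS = −(2.6 × 10⁻⁴)(+1.8)+(7.7 × 10⁻⁴)(+1.39) = 6.0 × 10⁻⁴ → stable
The 34–130 m interval has Δρ < 0: lighter water underlies denser water.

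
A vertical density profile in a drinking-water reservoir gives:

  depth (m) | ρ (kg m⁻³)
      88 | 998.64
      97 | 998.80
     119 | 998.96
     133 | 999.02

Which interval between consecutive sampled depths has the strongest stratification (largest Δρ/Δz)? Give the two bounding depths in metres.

Compute the density gradient over each adjacent pair:
  88–97 m: Δρ/Δz = 0.16/9 = 0.018 kg m⁻⁴
  97–119 m: Δρ/Δz = 0.16/22 = 7.3 × 10⁻³ kg m⁻⁴
  119–133 m: Δρ/Δz = 0.06/14 = 4.3 × 10⁻³ kg m⁻⁴
The largest gradient is in the 88–97 m interval — the pycnocline.

88–97 m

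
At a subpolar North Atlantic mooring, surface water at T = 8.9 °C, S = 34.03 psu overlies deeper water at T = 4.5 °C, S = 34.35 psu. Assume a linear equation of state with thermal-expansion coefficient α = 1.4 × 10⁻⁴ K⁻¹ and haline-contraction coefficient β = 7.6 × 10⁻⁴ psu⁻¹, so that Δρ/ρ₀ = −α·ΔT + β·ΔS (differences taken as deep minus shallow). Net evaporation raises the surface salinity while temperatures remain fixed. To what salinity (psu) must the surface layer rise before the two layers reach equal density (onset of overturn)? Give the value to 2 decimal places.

35.16 psu

Neutral buoyancy requires −α(T_deep − T_surf) + β(S_deep − S_surf′) = 0.
S_surf′ = S_deep − (α/β)·ΔT = 34.35 − (1.4 × 10⁻⁴/7.6 × 10⁻⁴)·(-4.4) = 35.1605 psu.
Increase required: 35.1605 − 34.03 = 1.1305 psu.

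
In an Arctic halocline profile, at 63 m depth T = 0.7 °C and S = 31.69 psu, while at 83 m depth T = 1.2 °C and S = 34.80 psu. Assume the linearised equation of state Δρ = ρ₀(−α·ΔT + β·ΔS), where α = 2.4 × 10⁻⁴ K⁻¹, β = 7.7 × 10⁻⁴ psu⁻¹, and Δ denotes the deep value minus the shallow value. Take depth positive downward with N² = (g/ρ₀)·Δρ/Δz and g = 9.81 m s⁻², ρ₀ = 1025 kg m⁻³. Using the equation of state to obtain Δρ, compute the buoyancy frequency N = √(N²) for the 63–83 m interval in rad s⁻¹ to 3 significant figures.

ΔT = +0.5 K, ΔS = +3.11 psu (deep − shallow).
Δρ/ρ₀ = −αΔT + βΔS = -1.20 × 10⁻⁴ + 2.3947 × 10⁻³ = 2.2747 × 10⁻³, so Δρ ≈ 2.332 kg m⁻³.
N² = (g/ρ₀)·Δρ/Δz = g·(Δρ/ρ₀)/Δz = 9.81 × 2.2747 × 10⁻³ / 20 = 1.1157 × 10⁻³ s⁻².
N = √(1.1157 × 10⁻³) = 0.033402 rad s⁻¹ ≈ 0.0334 rad s⁻¹.

0.0334 rad s⁻¹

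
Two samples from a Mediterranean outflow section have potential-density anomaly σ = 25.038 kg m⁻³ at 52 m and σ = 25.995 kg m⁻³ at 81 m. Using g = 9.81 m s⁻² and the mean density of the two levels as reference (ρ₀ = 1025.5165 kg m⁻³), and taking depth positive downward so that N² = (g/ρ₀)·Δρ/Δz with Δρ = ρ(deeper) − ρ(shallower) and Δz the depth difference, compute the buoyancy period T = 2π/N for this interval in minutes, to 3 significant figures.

5.89 min

Δρ = 1025.995 − 1025.038 = 0.957 kg m⁻³ over Δz = 81 − 52 = 29 m.
N² = (9.81/1025.5165) × (0.957/29) = 3.1568 × 10⁻⁴ s⁻².
N = √(3.1568 × 10⁻⁴) = 0.017767 rad s⁻¹, so T = 2π/N = 353.64 s = 5.8940 min ≈ 5.89 min.
N² > 0, so the interval is statically stable.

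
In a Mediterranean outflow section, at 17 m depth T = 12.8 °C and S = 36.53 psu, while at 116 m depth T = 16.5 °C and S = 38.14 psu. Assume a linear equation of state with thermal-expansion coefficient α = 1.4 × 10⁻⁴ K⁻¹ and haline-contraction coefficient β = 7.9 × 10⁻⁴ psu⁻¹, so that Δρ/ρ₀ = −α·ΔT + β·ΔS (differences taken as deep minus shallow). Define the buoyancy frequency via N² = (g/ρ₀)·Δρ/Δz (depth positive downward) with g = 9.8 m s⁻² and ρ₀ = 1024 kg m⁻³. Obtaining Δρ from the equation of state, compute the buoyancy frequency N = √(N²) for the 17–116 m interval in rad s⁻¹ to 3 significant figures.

8.64 × 10⁻³ rad s⁻¹

ΔT = +3.7 K, ΔS = +1.61 psu (deep − shallow).
Δρ/ρ₀ = −αΔT + βΔS = -5.18 × 10⁻⁴ + 1.2719 × 10⁻³ = 7.539 × 10⁻⁴, so Δρ ≈ 0.7720 kg m⁻³.
N² = (g/ρ₀)·Δρ/Δz = g·(Δρ/ρ₀)/Δz = 9.8 × 7.539 × 10⁻⁴ / 99 = 7.4628 × 10⁻⁵ s⁻².
N = √(7.4628 × 10⁻⁵) = 8.6387 × 10⁻³ rad s⁻¹ ≈ 8.64 × 10⁻³ rad s⁻¹.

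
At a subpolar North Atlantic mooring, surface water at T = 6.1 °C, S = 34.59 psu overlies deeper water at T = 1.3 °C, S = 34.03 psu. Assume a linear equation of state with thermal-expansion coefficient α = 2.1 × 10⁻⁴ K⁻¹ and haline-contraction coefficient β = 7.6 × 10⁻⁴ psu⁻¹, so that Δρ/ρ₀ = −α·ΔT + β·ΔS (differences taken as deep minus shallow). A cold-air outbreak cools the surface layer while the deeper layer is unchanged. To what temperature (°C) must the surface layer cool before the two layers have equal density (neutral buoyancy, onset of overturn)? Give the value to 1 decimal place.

Neutral buoyancy requires Δρ = 0, i.e. −α(T_deep − T_surf′) + β(S_deep − S_surf) = 0.
T_surf′ = T_deep − (β/α)·ΔS = 1.3 − (7.6 × 10⁻⁴/2.1 × 10⁻⁴)·(-0.56) = 3.327 °C.
Cooling required: 6.1 − (3.327) = 2.773 °C.

3.3 °C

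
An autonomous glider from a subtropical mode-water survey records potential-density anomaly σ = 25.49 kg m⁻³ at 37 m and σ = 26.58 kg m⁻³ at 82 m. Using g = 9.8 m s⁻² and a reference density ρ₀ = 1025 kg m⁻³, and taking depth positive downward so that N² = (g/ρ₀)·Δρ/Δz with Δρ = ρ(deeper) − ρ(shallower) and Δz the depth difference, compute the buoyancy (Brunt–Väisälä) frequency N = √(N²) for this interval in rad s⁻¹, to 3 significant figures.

0.0152 rad s⁻¹

Δρ = 1026.58 − 1025.49 = 1.09 kg m⁻³ over Δz = 82 − 37 = 45 m.
N² = (9.8/1025) × (1.09/45) = 2.3159 × 10⁻⁴ s⁻².
N = √(2.3159 × 10⁻⁴) = 0.015218 rad s⁻¹ ≈ 0.0152 rad s⁻¹.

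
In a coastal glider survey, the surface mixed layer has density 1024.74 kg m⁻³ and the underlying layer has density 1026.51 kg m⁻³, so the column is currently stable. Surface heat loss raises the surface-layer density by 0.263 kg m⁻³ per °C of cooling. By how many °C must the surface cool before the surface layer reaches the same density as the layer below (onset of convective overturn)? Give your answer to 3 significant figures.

6.73 °C

Density deficit of the surface layer: 1026.51 − 1024.74 = 1.77 kg m⁻³.
Required change = 1.77 / 0.263 = 6.73 °C.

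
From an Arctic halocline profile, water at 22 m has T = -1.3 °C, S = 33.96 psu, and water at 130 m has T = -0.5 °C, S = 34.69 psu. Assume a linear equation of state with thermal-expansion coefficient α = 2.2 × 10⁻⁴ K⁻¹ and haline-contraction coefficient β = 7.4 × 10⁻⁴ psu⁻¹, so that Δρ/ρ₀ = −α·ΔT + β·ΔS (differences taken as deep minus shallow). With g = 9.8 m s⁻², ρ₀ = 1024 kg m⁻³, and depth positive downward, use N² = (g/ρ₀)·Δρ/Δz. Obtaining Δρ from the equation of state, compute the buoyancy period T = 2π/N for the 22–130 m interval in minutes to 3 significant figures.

ΔT = +0.8 K, ΔS = +0.73 psu (deep − shallow).
Δρ/ρ₀ = −αΔT + βΔS = -1.76 × 10⁻⁴ + 5.402 × 10⁻⁴ = 3.642 × 10⁻⁴, so Δρ ≈ 0.3729 kg m⁻³.
N² = (g/ρ₀)·Δρ/Δz = g·(Δρ/ρ₀)/Δz = 9.8 × 3.642 × 10⁻⁴ / 108 = 3.3048 × 10⁻⁵ s⁻².
N = √(3.3048 × 10⁻⁵) = 5.7487 × 10⁻³ rad s⁻¹ → T = 2π/N = 1.0930 × 10³ s = 18.217 min ≈ 18.2 min.

18.2 min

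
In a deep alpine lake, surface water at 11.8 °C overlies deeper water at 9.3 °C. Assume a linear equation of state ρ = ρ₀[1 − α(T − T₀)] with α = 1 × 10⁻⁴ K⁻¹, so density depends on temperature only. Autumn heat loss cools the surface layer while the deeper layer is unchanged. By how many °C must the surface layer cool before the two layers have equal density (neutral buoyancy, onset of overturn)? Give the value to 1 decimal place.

With temperature the only control, equal density requires T_surf′ = T_deep.
T_surf′ = 9.3 °C.
Cooling required: 11.8 − 9.3 = 2.5 °C.

2.5 °C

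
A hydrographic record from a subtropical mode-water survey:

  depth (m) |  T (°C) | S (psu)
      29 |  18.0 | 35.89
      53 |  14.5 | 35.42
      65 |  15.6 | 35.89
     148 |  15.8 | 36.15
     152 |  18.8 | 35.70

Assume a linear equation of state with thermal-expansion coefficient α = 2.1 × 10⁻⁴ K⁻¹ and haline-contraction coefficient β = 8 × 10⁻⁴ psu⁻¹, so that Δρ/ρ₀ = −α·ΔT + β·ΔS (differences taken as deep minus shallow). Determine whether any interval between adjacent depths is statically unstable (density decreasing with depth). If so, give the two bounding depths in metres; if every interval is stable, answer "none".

Evaluate Δρ/ρ₀ = −αΔT + βΔS across each adjacent pair:
  29–53 m: −αΔT+βΔS = −(2.1 × 10⁻⁴)(-3.5)+(8 × 10⁻⁴)(-0.47) = 3.6 × 10⁻⁴ → stable
  53–65 m: −αΔT+βΔS = −(2.1 × 10⁻⁴)(+1.1)+(8 × 10⁻⁴)(+0.47) = 1.4 × 10⁻⁴ → stable
  65–148 m: −αΔT+βΔS = −(2.1 × 10⁻⁴)(+0.2)+(8 × 10⁻⁴)(+0.26) = 1.7 × 10⁻⁴ → stable
  148–152 m: −αΔT+βΔS = −(2.1 × 10⁻⁴)(+3.0)+(8 × 10⁻⁴)(-0.45) = -9.9 × 10⁻⁴ → UNSTABLE
The 148–152 m interval has Δρ < 0: lighter water underlies denser water.

148–152 m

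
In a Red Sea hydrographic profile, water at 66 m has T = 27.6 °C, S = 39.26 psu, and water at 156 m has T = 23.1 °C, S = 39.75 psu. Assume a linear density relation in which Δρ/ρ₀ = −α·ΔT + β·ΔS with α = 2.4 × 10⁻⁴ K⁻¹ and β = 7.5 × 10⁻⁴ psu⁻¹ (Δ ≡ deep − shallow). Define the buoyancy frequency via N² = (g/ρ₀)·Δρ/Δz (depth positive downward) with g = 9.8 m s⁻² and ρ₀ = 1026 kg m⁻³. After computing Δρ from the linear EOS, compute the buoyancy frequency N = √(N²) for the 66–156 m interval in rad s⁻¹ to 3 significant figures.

ΔT = -4.5 K, ΔS = +0.49 psu (deep − shallow).
Δρ/ρ₀ = −αΔT + βΔS = 1.08 × 10⁻³ + 3.675 × 10⁻⁴ = 1.4475 × 10⁻³, so Δρ ≈ 1.485 kg m⁻³.
N² = (g/ρ₀)·Δρ/Δz = g·(Δρ/ρ₀)/Δz = 9.8 × 1.4475 × 10⁻³ / 90 = 1.5762 × 10⁻⁴ s⁻².
N = √(1.5762 × 10⁻⁴) = 0.012555 rad s⁻¹ ≈ 0.0126 rad s⁻¹.

0.0126 rad s⁻¹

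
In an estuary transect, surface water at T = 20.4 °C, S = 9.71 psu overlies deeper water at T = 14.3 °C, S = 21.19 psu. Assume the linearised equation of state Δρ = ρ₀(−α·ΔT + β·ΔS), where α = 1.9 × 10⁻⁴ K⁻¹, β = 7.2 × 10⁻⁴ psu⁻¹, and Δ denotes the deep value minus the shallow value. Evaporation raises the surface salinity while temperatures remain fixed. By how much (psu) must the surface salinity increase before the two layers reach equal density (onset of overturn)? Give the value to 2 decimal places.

Neutral buoyancy requires −α(T_deep − T_surf) + β(S_deep − S_surf′) = 0.
S_surf′ = S_deep − (α/β)·ΔT = 21.19 − (1.9 × 10⁻⁴/7.2 × 10⁻⁴)·(-6.1) = 22.7997 psu.
Increase required: 22.7997 − 9.71 = 13.0897 psu.

13.09 psu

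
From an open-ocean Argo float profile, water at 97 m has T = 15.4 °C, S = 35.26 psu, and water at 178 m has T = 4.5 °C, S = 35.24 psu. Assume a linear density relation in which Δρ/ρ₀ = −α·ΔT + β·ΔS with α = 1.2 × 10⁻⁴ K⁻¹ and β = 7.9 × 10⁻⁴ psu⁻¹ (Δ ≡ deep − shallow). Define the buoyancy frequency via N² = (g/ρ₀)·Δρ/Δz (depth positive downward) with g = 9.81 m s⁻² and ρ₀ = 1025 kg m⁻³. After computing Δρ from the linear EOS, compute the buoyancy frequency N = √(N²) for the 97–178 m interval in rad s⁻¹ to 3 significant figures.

ΔT = -10.9 K, ΔS = -0.02 psu (deep − shallow).
Δρ/ρ₀ = −αΔT + βΔS = 1.308 × 10⁻³ − 1.58 × 10⁻⁵ = 1.2922 × 10⁻³, so Δρ ≈ 1.325 kg m⁻³.
N² = (g/ρ₀)·Δρ/Δz = g·(Δρ/ρ₀)/Δz = 9.81 × 1.2922 × 10⁻³ / 81 = 1.5650 × 10⁻⁴ s⁻².
N = √(1.5650 × 10⁻⁴) = 0.012510 rad s⁻¹ ≈ 0.0125 rad s⁻¹.

0.0125 rad s⁻¹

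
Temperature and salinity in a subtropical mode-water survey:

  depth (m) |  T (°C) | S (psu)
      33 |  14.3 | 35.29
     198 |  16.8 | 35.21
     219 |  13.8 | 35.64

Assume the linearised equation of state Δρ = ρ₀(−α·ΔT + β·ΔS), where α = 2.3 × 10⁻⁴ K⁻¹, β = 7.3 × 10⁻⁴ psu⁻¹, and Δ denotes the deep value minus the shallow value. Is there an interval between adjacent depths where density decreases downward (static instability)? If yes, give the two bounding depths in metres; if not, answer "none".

Evaluate Δρ/ρ₀ = −αΔT + βΔS across each adjacent pair:
  33–198 m: −αΔT+βΔS = −(2.3 × 10⁻⁴)(+2.5)+(7.3 × 10⁻⁴)(-0.08) = -6.3 × 10⁻⁴ → UNSTABLE
  198–219 m: −αΔT+βΔS = −(2.3 × 10⁻⁴)(-3.0)+(7.3 × 10⁻⁴)(+0.43) = 1.0 × 10⁻³ → stable
The 33–198 m interval has Δρ < 0: lighter water underlies denser water.

33–198 m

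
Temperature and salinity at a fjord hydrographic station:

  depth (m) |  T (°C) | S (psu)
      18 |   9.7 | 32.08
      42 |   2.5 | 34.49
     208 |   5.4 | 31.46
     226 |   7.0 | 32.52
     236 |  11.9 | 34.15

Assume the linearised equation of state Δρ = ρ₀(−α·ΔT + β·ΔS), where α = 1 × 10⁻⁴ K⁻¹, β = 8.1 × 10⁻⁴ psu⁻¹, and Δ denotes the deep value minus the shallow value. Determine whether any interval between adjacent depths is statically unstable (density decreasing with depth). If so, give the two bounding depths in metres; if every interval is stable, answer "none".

Evaluate Δρ/ρ₀ = −αΔT + βΔS across each adjacent pair:
  18–42 m: −αΔT+βΔS = −(1 × 10⁻⁴)(-7.2)+(8.1 × 10⁻⁴)(+2.41) = 2.7 × 10⁻³ → stable
  42–208 m: −αΔT+βΔS = −(1 × 10⁻⁴)(+2.9)+(8.1 × 10⁻⁴)(-3.03) = -2.7 × 10⁻³ → UNSTABLE
  208–226 m: −αΔT+βΔS = −(1 × 10⁻⁴)(+1.6)+(8.1 × 10⁻⁴)(+1.06) = 7.0 × 10⁻⁴ → stable
  226–236 m: −αΔT+βΔS = −(1 × 10⁻⁴)(+4.9)+(8.1 × 10⁻⁴)(+1.63) = 8.3 × 10⁻⁴ → stable
The 42–208 m interval has Δρ < 0: lighter water underlies denser water.

42–208 m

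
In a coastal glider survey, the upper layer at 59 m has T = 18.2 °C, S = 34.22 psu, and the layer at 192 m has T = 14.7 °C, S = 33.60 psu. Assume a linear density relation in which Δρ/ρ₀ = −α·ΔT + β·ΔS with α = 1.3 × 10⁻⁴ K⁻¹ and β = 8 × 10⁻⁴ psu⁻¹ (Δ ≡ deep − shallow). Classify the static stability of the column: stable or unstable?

unstable

ΔT = 14.7 − 18.2 = -3.5 K and ΔS = 33.60 − 34.22 = -0.62 psu (deep − shallow).
−αΔT = 4.55 × 10⁻⁴; βΔS = -4.96 × 10⁻⁴; sum Δρ/ρ₀ = -4.10 × 10⁻⁵.
Δρ/ρ₀ < 0, so Δρ < 0: deeper water is lighter → statically unstable; the column would overturn.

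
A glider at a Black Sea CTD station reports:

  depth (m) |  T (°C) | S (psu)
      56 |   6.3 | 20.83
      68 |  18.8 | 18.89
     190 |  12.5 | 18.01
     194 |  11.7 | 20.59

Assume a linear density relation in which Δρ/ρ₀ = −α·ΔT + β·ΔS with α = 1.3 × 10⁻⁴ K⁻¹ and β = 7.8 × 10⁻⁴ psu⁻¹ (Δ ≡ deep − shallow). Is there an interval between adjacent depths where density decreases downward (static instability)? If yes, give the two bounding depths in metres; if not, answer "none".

Evaluate Δρ/ρ₀ = −αΔT + βΔS across each adjacent pair:
  56–68 m: −αΔT+βΔS = −(1.3 × 10⁻⁴)(+12.5)+(7.8 × 10⁻⁴)(-1.94) = -3.1 × 10⁻³ → UNSTABLE
  68–190 m: −αΔT+βΔS = −(1.3 × 10⁻⁴)(-6.3)+(7.8 × 10⁻⁴)(-0.88) = 1.3 × 10⁻⁴ → stable
  190–194 m: −αΔT+βΔS = −(1.3 × 10⁻⁴)(-0.8)+(7.8 × 10⁻⁴)(+2.58) = 2.1 × 10⁻³ → stable
The 56–68 m interval has Δρ < 0: lighter water underlies denser water.

56–68 m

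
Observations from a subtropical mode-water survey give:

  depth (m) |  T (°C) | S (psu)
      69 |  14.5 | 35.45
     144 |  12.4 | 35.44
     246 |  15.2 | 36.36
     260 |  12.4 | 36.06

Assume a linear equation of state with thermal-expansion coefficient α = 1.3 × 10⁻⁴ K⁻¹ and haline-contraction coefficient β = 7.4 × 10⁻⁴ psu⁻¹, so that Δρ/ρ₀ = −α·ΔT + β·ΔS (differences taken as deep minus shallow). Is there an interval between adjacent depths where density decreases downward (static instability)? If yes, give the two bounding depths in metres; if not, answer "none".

none

Evaluate Δρ/ρ₀ = −αΔT + βΔS across each adjacent pair:
  69–144 m: −αΔT+βΔS = −(1.3 × 10⁻⁴)(-2.1)+(7.4 × 10⁻⁴)(-0.01) = 2.7 × 10⁻⁴ → stable
  144–246 m: −αΔT+βΔS = −(1.3 × 10⁻⁴)(+2.8)+(7.4 × 10⁻⁴)(+0.92) = 3.2 × 10⁻⁴ → stable
  246–260 m: −αΔT+βΔS = −(1.3 × 10⁻⁴)(-2.8)+(7.4 × 10⁻⁴)(-0.30) = 1.4 × 10⁻⁴ → stable
Every interval has Δρ > 0: the column is stably stratified throughout.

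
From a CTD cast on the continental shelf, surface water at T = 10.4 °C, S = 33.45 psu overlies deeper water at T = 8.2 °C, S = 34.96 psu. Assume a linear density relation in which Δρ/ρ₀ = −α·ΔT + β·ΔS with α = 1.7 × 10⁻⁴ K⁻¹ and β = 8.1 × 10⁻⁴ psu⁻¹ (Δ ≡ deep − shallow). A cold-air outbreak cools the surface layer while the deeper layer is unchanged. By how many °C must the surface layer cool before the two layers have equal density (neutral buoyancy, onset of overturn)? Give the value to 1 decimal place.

9.4 °C

Neutral buoyancy requires Δρ = 0, i.e. −α(T_deep − T_surf′) + β(S_deep − S_surf) = 0.
T_surf′ = T_deep − (β/α)·ΔS = 8.2 − (8.1 × 10⁻⁴/1.7 × 10⁻⁴)·(+1.51) = 1.005 °C.
Cooling required: 10.4 − (1.005) = 9.395 °C.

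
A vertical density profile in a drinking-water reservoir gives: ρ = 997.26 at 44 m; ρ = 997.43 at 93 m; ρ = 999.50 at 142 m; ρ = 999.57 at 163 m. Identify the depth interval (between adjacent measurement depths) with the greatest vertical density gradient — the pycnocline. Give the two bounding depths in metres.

93–142 m

Compute the density gradient over each adjacent pair:
  44–93 m: Δρ/Δz = 0.17/49 = 3.5 × 10⁻³ kg m⁻⁴
  93–142 m: Δρ/Δz = 2.07/49 = 0.042 kg m⁻⁴
  142–163 m: Δρ/Δz = 0.07/21 = 3.3 × 10⁻³ kg m⁻⁴
The largest gradient is in the 93–142 m interval — the pycnocline.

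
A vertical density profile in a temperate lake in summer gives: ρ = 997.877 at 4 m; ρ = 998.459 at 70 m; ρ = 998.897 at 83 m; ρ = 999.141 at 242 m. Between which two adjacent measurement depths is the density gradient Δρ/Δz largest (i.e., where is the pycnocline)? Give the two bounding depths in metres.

70–83 m

Compute the density gradient over each adjacent pair:
  4–70 m: Δρ/Δz = 0.582/66 = 8.8 × 10⁻³ kg m⁻⁴
  70–83 m: Δρ/Δz = 0.438/13 = 0.034 kg m⁻⁴
  83–242 m: Δρ/Δz = 0.244/159 = 1.5 × 10⁻³ kg m⁻⁴
The largest gradient is in the 70–83 m interval — the pycnocline.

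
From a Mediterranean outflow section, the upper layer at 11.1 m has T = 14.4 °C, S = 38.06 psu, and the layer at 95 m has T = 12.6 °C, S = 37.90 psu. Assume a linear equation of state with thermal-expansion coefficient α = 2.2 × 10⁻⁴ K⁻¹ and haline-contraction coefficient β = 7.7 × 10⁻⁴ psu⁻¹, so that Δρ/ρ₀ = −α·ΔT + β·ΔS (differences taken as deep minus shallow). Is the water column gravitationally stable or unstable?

stable

ΔT = 12.6 − 14.4 = -1.8 K and ΔS = 37.90 − 38.06 = -0.16 psu (deep − shallow).
−αΔT = 3.96 × 10⁻⁴; βΔS = -1.232 × 10⁻⁴; sum Δρ/ρ₀ = 2.728 × 10⁻⁴.
Δρ/ρ₀ > 0, so Δρ > 0: deeper water is denser → statically stable.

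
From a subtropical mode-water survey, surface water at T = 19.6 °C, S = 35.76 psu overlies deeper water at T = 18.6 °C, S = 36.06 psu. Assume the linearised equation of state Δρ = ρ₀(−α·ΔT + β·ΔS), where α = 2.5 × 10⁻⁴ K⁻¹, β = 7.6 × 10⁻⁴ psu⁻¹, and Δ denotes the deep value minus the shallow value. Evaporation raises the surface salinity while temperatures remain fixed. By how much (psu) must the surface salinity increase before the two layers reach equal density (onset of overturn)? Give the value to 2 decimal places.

0.63 psu

Neutral buoyancy requires −α(T_deep − T_surf) + β(S_deep − S_surf′) = 0.
S_surf′ = S_deep − (α/β)·ΔT = 36.06 − (2.5 × 10⁻⁴/7.6 × 10⁻⁴)·(-1.0) = 36.3889 psu.
Increase required: 36.3889 − 35.76 = 0.6289 psu.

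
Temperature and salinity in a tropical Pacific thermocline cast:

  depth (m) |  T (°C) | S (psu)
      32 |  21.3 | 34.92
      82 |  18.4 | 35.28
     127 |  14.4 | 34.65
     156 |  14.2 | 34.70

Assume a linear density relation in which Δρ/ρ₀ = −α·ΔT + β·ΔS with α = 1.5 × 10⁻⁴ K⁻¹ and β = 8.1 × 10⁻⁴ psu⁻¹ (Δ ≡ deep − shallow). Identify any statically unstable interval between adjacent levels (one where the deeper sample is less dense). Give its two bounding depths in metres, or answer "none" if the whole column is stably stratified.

none

Evaluate Δρ/ρ₀ = −αΔT + βΔS across each adjacent pair:
  32–82 m: −αΔT+βΔS = −(1.5 × 10⁻⁴)(-2.9)+(8.1 × 10⁻⁴)(+0.36) = 7.3 × 10⁻⁴ → stable
  82–127 m: −αΔT+βΔS = −(1.5 × 10⁻⁴)(-4.0)+(8.1 × 10⁻⁴)(-0.63) = 9.0 × 10⁻⁵ → stable
  127–156 m: −αΔT+βΔS = −(1.5 × 10⁻⁴)(-0.2)+(8.1 × 10⁻⁴)(+0.05) = 7.1 × 10⁻⁵ → stable
Every interval has Δρ > 0: the column is stably stratified throughout.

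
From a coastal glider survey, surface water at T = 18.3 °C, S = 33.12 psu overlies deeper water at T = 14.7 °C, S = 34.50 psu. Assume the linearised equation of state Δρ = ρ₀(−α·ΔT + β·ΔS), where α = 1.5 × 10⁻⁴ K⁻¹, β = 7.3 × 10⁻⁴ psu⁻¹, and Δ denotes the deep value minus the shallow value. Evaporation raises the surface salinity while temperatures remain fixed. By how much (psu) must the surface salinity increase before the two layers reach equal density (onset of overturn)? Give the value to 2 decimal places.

Neutral buoyancy requires −α(T_deep − T_surf) + β(S_deep − S_surf′) = 0.
S_surf′ = S_deep − (α/β)·ΔT = 34.50 − (1.5 × 10⁻⁴/7.3 × 10⁻⁴)·(-3.6) = 35.2397 psu.
Increase required: 35.2397 − 33.12 = 2.1197 psu.

2.12 psu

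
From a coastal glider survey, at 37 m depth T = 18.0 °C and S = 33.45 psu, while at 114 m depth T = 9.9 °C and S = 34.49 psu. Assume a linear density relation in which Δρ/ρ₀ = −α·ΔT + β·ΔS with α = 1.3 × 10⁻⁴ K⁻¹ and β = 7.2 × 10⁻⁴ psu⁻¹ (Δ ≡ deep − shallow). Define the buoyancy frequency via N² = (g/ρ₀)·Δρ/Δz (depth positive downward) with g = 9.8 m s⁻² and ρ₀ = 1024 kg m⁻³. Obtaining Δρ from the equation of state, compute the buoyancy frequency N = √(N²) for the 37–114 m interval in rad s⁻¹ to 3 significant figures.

0.0151 rad s⁻¹

ΔT = -8.1 K, ΔS = +1.04 psu (deep − shallow).
Δρ/ρ₀ = −αΔT + βΔS = 1.053 × 10⁻³ + 7.488 × 10⁻⁴ = 1.8018 × 10⁻³, so Δρ ≈ 1.845 kg m⁻³.
N² = (g/ρ₀)·Δρ/Δz = g·(Δρ/ρ₀)/Δz = 9.8 × 1.8018 × 10⁻³ / 77 = 2.2932 × 10⁻⁴ s⁻².
N = √(2.2932 × 10⁻⁴) = 0.015143 rad s⁻¹ ≈ 0.0151 rad s⁻¹.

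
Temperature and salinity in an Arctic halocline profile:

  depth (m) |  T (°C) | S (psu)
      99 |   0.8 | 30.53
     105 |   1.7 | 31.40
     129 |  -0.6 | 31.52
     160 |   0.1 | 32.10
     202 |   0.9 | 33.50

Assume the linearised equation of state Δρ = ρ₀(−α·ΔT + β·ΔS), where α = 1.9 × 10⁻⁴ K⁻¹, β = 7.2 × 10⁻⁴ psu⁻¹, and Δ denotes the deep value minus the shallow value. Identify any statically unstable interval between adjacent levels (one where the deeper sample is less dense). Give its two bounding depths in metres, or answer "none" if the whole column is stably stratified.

Evaluate Δρ/ρ₀ = −αΔT + βΔS across each adjacent pair:
  99–105 m: −αΔT+βΔS = −(1.9 × 10⁻⁴)(+0.9)+(7.2 × 10⁻⁴)(+0.87) = 4.6 × 10⁻⁴ → stable
  105–129 m: −αΔT+βΔS = −(1.9 × 10⁻⁴)(-2.3)+(7.2 × 10⁻⁴)(+0.12) = 5.2 × 10⁻⁴ → stable
  129–160 m: −αΔT+βΔS = −(1.9 × 10⁻⁴)(+0.7)+(7.2 × 10⁻⁴)(+0.58) = 2.8 × 10⁻⁴ → stable
  160–202 m: −αΔT+βΔS = −(1.9 × 10⁻⁴)(+0.8)+(7.2 × 10⁻⁴)(+1.40) = 8.6 × 10⁻⁴ → stable
Every interval has Δρ > 0: the column is stably stratified throughout.

none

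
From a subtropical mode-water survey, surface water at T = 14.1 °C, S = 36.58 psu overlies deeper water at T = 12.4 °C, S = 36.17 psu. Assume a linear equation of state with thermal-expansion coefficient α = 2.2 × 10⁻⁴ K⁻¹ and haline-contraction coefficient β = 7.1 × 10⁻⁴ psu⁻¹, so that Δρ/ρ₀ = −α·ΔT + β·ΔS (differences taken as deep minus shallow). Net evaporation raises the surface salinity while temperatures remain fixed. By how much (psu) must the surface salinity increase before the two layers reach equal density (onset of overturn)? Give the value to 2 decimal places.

0.12 psu

Neutral buoyancy requires −α(T_deep − T_surf) + β(S_deep − S_surf′) = 0.
S_surf′ = S_deep − (α/β)·ΔT = 36.17 − (2.2 × 10⁻⁴/7.1 × 10⁻⁴)·(-1.7) = 36.6968 psu.
Increase required: 36.6968 − 36.58 = 0.1168 psu.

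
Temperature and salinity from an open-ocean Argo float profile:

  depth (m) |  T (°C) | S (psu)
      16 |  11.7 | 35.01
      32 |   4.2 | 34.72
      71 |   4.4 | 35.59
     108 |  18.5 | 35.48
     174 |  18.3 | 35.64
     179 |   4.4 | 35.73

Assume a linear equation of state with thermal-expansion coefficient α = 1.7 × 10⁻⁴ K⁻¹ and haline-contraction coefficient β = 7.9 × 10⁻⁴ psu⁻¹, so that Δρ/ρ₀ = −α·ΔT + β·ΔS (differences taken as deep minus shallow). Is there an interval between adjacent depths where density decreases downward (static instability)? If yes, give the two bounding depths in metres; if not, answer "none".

71–108 m

Evaluate Δρ/ρ₀ = −αΔT + βΔS across each adjacent pair:
  16–32 m: −αΔT+βΔS = −(1.7 × 10⁻⁴)(-7.5)+(7.9 × 10⁻⁴)(-0.29) = 1.0 × 10⁻³ → stable
  32–71 m: −αΔT+βΔS = −(1.7 × 10⁻⁴)(+0.2)+(7.9 × 10⁻⁴)(+0.87) = 6.5 × 10⁻⁴ → stable
  71–108 m: −αΔT+βΔS = −(1.7 × 10⁻⁴)(+14.1)+(7.9 × 10⁻⁴)(-0.11) = -2.5 × 10⁻³ → UNSTABLE
  108–174 m: −αΔT+βΔS = −(1.7 × 10⁻⁴)(-0.2)+(7.9 × 10⁻⁴)(+0.16) = 1.6 × 10⁻⁴ → stable
  174–179 m: −αΔT+βΔS = −(1.7 × 10⁻⁴)(-13.9)+(7.9 × 10⁻⁴)(+0.09) = 2.4 × 10⁻³ → stable
The 71–108 m interval has Δρ < 0: lighter water underlies denser water.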